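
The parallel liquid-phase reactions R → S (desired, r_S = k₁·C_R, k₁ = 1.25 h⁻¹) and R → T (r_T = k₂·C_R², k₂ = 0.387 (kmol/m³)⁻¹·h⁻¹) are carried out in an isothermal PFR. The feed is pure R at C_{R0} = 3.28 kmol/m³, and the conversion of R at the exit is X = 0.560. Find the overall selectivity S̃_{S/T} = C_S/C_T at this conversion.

1.40

C_R = C_{R0}(1−X) = 1.443 kmol/m³.
Along a PFR/batch, dC_S/dC_R = −r_S/(r_S+r_T) = −k₁/(k₁+k₂·C_R).
Integrating from C_{R0} to C_R: C_S = (1.25/0.387)·ln[(1.25+0.387·3.28)/(1.25+0.387·1.44)] = 3.230·ln(2.519/1.809) = 1.071 kmol/m³.
C_T = (C_{R0}−C_R)−C_S = 0.7661 kmol/m³; S̃_{S/T} = 1.071/0.7661 = 1.40.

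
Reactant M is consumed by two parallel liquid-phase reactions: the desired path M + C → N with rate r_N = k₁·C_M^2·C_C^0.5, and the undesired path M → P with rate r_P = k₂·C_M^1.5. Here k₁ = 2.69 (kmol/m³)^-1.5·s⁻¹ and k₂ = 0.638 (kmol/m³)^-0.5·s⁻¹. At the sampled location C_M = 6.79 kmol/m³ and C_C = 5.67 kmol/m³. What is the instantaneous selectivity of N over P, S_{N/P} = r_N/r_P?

S_{N/P} = r_N/r_P = (k₁·C_M^2·C_C^0.5)/(k₂·C_M^1.5) = (k₁/k₂)·C_M^0.5·C_C^0.5.
= (2.69×6.790^2×5.670^0.5) / (0.638×6.790^1.5) = 295.3/11.29 = 26.2.

26.2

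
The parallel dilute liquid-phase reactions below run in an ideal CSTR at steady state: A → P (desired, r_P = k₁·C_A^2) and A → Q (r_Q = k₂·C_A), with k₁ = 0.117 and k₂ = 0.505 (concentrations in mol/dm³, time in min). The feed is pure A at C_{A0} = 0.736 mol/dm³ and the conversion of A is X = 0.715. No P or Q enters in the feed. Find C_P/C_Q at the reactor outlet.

Exit C_A = C_{A0}(1−X) = 0.736×0.285 = 0.2098 mol/dm³.
Rates in a CSTR are evaluated at the outlet concentration: r_P = 0.117×0.2098^2 = 0.005148, r_Q = 0.505×0.2098 = 0.1059.
Overall selectivity = C_P/C_Q = r_Pτ/(r_Qτ) = r_P/r_Q = 0.0486.

0.0486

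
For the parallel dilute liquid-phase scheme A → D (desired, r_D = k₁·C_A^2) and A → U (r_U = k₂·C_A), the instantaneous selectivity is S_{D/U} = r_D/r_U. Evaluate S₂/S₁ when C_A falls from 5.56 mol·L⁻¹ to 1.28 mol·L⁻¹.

S_{D/U} = (k₁/k₂)·C_A, so S₂/S₁ = (C_{A,2}/C_{A,1}).
= 1.28/5.56 = 0.230.

0.230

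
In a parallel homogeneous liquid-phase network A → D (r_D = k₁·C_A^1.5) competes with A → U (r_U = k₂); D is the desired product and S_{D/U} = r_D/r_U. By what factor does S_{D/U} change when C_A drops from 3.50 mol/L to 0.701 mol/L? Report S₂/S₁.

S_{D/U} = (k₁/k₂)·C_A^1.5, so S₂/S₁ = (C_{A,2}/C_{A,1})^1.5.
= (0.701/3.50)^1.5 = (0.2003)^1.5 = 0.0896.

0.0896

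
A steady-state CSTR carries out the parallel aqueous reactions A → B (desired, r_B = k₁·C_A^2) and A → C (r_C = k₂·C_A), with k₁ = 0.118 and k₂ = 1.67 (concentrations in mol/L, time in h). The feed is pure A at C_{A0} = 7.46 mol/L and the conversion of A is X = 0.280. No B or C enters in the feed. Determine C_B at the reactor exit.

0.575 mol/L

Exit C_A = C_{A0}(1−X) = 7.46×0.720 = 5.371 mol/L.
Rates in a CSTR are evaluated at the outlet concentration: r_B = 0.118×5.371^2 = 3.404, r_C = 1.67×5.371 = 8.970.
Fraction of consumed A going to B: r_B/(r_B+r_C) = 0.2751.
C_B = 0.2751·C_{A0}·X = 0.2751×7.46×0.280 = 0.575 mol/L.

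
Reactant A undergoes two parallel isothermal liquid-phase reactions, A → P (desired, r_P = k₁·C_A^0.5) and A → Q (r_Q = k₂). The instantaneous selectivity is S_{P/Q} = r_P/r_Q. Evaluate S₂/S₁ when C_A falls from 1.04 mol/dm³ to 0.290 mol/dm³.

0.528

S_{P/Q} = (k₁/k₂)·C_A^0.5, so S₂/S₁ = (C_{A,2}/C_{A,1})^0.5.
= (0.290/1.04)^0.5 = (0.2788)^0.5 = 0.528.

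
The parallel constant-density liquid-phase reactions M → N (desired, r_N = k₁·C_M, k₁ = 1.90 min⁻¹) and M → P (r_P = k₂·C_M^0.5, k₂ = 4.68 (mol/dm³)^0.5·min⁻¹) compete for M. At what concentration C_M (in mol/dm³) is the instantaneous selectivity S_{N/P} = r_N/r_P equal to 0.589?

2.10 mol/dm³

S_{N/P} = (k₁/k₂)·C_M^0.5 ⇒ C_M = (S·k₂/k₁)^(2).
= (0.589×4.68/1.90)^(2) = (1.451)^(2) = 2.10 mol/dm³.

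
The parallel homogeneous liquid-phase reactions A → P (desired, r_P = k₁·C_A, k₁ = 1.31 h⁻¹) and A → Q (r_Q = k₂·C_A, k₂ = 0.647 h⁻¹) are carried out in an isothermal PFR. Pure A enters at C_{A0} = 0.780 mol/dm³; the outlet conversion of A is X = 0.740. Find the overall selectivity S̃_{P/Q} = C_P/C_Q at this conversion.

C_A = C_{A0}(1−X) = 0.2028 mol/dm³.
Both paths are first order in A, so the instantaneous fraction to P is constant: dC_P/d(−C_A) = k₁/(k₁+k₂) = 0.6694.
C_P = 0.6694·(C_{A0}−C_A) = 0.6694×0.5772 = 0.386 mol/dm³.
C_Q = (C_{A0}−C_A)−C_P = 0.1908 mol/dm³; S̃_{P/Q} = 0.3864/0.1908 = 2.02.

2.02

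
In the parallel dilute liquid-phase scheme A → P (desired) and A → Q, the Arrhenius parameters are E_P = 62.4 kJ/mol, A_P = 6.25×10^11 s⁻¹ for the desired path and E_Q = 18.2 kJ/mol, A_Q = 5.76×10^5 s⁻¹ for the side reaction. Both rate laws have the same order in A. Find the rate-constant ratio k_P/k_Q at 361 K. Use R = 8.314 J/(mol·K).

0.436

Since both paths have the same order in A, the concentration cancels and S_{P/Q} = k_P/k_Q = (A_P/A_Q)·exp[(E_Q−E_P)/(RT)].
(E_Q−E_P)/(RT) = (18.2−62.4)×10³/(8.314×361) = -44200/3001 = -14.73.
k_P/k_Q = (6.25×10^11/5.76×10^5)·exp(-14.73) = 1.085×10^6 × 4.021×10^-7 = 0.436.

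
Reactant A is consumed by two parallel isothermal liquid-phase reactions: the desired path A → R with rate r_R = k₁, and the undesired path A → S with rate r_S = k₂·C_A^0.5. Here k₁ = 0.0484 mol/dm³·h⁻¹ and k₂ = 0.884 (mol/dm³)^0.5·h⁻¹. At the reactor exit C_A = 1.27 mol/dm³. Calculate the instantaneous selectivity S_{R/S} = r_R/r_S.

S_{R/S} = r_R/r_S = (k₁)/(k₂·C_A^0.5) = (k₁/k₂)·C_A^-0.5.
= (0.0484) / (0.884×1.270^0.5) = 0.04840/0.9962 = 0.0486.
The undesired path is higher order in A, so low C_A (CSTR or dilute feed) favours R.

0.0486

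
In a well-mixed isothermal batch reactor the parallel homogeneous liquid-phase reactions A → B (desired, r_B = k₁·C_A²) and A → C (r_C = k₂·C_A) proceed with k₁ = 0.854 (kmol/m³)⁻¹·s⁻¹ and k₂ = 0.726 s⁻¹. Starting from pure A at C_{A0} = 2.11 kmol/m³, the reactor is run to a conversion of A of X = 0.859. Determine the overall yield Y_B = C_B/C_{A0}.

0.477

C_A = C_{A0}(1−X) = 0.2975 kmol/m³.
Along a PFR/batch, dC_C/dC_A = −r_C/(r_B+r_C) = −k₂/(k₂+k₁·C_A).
Integrating from C_{A0} to C_A: C_C = (0.726/0.854)·ln[(0.726+0.854·2.11)/(0.726+0.854·0.298)] = 0.8501·ln(2.528/0.9801) = 0.8055 kmol/m³.
Then C_B = (C_{A0}−C_A) − C_C = 1.812 − 0.8055 = 1.007 kmol/m³.
Y_B = C_B/C_{A0} = 1.007/2.11 = 0.477.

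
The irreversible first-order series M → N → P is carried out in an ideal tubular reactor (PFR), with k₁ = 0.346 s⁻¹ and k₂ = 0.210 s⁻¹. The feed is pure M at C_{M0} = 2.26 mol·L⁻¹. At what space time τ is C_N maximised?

3.67 s

The intermediate peaks when r₁ = r₂, i.e. k₁e^(−k₁τ) = k₂e^(−k₂τ), giving τ_opt = ln(k₂/k₁)/(k₂−k₁).
= ln(0.210/0.346)/(0.210−0.346) = ln(0.6069)/-0.1360 = -0.4993/-0.1360 = 3.67 s.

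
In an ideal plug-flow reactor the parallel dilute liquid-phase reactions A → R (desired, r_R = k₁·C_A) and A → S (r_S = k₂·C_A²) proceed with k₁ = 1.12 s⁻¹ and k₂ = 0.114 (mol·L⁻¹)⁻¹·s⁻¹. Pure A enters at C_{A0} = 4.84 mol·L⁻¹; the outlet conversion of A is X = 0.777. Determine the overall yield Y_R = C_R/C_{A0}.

0.601

C_A = C_{A0}(1−X) = 1.079 mol·L⁻¹.
Along a PFR/batch, dC_R/dC_A = −r_R/(r_R+r_S) = −k₁/(k₁+k₂·C_A).
Integrating from C_{A0} to C_A: C_R = (1.12/0.114)·ln[(1.12+0.114·4.84)/(1.12+0.114·1.08)] = 9.825·ln(1.672/1.243) = 2.911 mol·L⁻¹.
Y_R = C_R/C_{A0} = 2.911/4.84 = 0.601.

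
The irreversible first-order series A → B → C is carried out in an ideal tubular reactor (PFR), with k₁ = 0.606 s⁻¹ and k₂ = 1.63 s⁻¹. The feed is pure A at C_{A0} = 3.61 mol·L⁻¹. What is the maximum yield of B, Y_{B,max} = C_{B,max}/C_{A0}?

0.207

Evaluating C_B at τ_opt = ln(k₂/k₁)/(k₂−k₁) gives C_{B,max}/C_{A0} = (k₁/k₂)^[k₂/(k₂−k₁)].
= (0.606/1.63)^(1.63/(1.63−0.606)) = (0.3718)^(1.592) = 0.2070.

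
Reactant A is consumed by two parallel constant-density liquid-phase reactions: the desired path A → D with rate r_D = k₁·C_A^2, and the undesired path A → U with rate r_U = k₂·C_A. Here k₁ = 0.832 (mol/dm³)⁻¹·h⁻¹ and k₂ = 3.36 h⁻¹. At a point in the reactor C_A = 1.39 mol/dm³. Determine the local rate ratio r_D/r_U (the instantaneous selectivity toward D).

0.344

S_{D/U} = r_D/r_U = (k₁·C_A^2)/(k₂·C_A) = (k₁/k₂)·C_A.
= (0.832×1.390^2) / (3.36×1.390) = 1.608/4.670 = 0.344.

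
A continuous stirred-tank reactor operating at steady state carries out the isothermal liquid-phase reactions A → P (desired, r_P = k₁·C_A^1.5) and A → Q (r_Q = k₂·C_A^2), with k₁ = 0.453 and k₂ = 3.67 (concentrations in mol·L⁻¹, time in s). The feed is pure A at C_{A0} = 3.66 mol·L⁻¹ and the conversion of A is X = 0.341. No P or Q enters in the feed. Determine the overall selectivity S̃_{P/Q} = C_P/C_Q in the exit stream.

0.0795

Exit C_A = C_{A0}(1−X) = 3.66×0.659 = 2.412 mol·L⁻¹.
In a CSTR the entire volume is at exit conditions, so r_P = 0.453×2.412^1.5 = 1.697 and r_Q = 3.67×2.412^2 = 21.35.
Overall selectivity = C_P/C_Q = r_Pτ/(r_Qτ) = r_P/r_Q = 0.0795.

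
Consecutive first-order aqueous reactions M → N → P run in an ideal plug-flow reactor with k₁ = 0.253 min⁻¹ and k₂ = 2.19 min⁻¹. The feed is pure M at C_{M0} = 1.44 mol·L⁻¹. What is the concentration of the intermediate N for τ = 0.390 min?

The intermediate concentration in a first-order A→B→C sequence is C_N = k₁C_{M0}(e^(−k₁τ) − e^(−k₂τ))/(k₂−k₁).
e^(−k₁τ) = e^(−0.253×0.390) = e^(−0.09867) = 0.9060; e^(−k₂τ) = e^(−0.8541) = 0.4257.
C_N = 0.253×1.44/(2.19−0.253) × (0.9060−0.4257) = 0.1881×0.4804 = 0.09035 mol·L⁻¹.

0.0904 mol·L⁻¹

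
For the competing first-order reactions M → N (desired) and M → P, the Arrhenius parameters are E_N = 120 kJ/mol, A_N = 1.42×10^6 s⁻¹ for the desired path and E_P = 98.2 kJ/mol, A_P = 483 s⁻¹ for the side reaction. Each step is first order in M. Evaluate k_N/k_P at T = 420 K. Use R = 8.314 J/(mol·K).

5.72

Since both paths have the same order in M, the concentration cancels and S_{N/P} = k_N/k_P = (A_N/A_P)·exp[(E_P−E_N)/(RT)].
(E_P−E_N)/(RT) = (98.2−120)×10³/(8.314×420) = -21800/3492 = -6.243.
k_N/k_P = (1.42×10^6/483)·exp(-6.243) = 2940 × 0.001944 = 5.72.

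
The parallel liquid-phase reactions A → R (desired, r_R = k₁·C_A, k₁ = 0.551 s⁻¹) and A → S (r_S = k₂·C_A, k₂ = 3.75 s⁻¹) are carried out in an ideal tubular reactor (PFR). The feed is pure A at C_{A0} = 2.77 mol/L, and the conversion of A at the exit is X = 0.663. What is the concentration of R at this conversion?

0.235 mol/L

C_A = C_{A0}(1−X) = 0.9335 mol/L.
Both paths are first order in A, so the instantaneous fraction to R is constant: dC_R/d(−C_A) = k₁/(k₁+k₂) = 0.1281.
C_R = 0.1281·(C_{A0}−C_A) = 0.1281×1.837 = 0.235 mol/L.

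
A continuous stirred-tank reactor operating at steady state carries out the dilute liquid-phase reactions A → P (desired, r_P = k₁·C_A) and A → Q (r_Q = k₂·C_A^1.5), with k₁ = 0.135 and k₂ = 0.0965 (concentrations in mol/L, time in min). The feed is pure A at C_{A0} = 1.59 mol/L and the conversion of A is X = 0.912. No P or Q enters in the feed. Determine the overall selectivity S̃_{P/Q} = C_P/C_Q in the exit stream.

3.74

Exit C_A = C_{A0}(1−X) = 1.59×0.0880 = 0.1399 mol/L.
In a CSTR the entire volume is at exit conditions, so r_P = 0.135×0.1399 = 0.01889 and r_Q = 0.0965×0.1399^1.5 = 0.005051.
Overall selectivity = C_P/C_Q = r_Pτ/(r_Qτ) = r_P/r_Q = 3.74.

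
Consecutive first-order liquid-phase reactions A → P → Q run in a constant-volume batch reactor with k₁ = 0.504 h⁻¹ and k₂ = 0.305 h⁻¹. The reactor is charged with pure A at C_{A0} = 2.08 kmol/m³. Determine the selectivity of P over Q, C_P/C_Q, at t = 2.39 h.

Solving the coupled first-order balances gives C_P(t) = [k₁/(k₂−k₁)]·C_{A0}·(e^(−k₁t) − e^(−k₂t)).
e^(−k₁t) = e^(−0.504×2.39) = e^(−1.205) = 0.2998; e^(−k₂t) = e^(−0.7289) = 0.4824.
C_P = 0.504×2.08/(0.305−0.504) × (0.2998−0.4824) = (-5.268)×(-0.1826) = 0.9619 kmol/m³.
C_A = C_{A0}e^(−k₁t) = 0.6236 kmol/m³, so C_Q = C_{A0}−C_A−C_P = 0.4945 kmol/m³; C_P/C_Q = 1.95.

1.95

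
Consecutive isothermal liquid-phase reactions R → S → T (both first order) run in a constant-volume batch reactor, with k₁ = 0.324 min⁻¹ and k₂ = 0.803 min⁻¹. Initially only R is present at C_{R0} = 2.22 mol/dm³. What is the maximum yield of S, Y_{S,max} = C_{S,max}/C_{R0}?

Evaluating C_S at t_opt = ln(k₂/k₁)/(k₂−k₁) gives C_{S,max}/C_{R0} = (k₁/k₂)^[k₂/(k₂−k₁)].
= (0.324/0.803)^(0.803/(0.803−0.324)) = (0.4035)^(1.676) = 0.2184.

0.218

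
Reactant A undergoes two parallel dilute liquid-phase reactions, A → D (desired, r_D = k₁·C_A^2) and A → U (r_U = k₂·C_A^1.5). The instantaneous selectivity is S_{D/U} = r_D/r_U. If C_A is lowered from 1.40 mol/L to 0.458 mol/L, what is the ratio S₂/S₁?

0.572

S_{D/U} = (k₁/k₂)·C_A^0.5, so S₂/S₁ = (C_{A,2}/C_{A,1})^0.5.
= (0.458/1.40)^0.5 = (0.3271)^0.5 = 0.572.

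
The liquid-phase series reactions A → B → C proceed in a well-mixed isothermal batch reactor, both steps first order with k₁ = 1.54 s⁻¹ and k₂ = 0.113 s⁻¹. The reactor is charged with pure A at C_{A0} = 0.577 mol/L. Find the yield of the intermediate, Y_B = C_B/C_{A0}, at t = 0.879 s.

For first-order series with pure A initially, C_B(t) = k₁C_{A0}/(k₂−k₁)·(e^(−k₁t) − e^(−k₂t)).
e^(−k₁t) = e^(−1.54×0.879) = e^(−1.354) = 0.2583; e^(−k₂t) = e^(−0.09933) = 0.9054.
C_B = 1.54×0.577/(0.113−1.54) × (0.2583−0.9054) = (-0.6227)×(-0.6472) = 0.4030 mol/L.
Y_B = C_B/C_{A0} = 0.4030/0.577 = 0.698.

0.698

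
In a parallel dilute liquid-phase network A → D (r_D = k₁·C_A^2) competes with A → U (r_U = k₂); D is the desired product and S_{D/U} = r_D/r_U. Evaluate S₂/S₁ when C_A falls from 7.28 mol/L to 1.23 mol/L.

0.0285

S_{D/U} = (k₁/k₂)·C_A^2, so S₂/S₁ = (C_{A,2}/C_{A,1})^2.
= (1.23/7.28)^2 = (0.1690)^2 = 0.0285.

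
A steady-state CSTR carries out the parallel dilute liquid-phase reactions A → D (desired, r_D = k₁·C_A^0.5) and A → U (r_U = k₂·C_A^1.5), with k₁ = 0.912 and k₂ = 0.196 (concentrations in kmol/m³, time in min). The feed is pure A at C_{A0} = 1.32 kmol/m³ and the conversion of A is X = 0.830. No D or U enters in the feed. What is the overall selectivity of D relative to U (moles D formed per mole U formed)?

20.7

Exit C_A = C_{A0}(1−X) = 1.32×0.170 = 0.2244 kmol/m³.
A CSTR operates uniformly at the exit composition, giving r_D = 0.4320 and r_U = 0.02083 (each k·C_A^n at C_A = 0.2244).
Overall selectivity = C_D/C_U = r_Dτ/(r_Uτ) = r_D/r_U = 20.7.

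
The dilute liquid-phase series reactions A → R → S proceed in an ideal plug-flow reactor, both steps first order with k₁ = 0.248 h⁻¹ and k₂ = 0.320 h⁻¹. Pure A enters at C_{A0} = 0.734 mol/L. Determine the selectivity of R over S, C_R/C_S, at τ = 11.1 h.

Solving the coupled first-order balances gives C_R(τ) = [k₁/(k₂−k₁)]·C_{A0}·(e^(−k₁τ) − e^(−k₂τ)).
e^(−k₁τ) = e^(−0.248×11.1) = e^(−2.753) = 0.06375; e^(−k₂τ) = e^(−3.552) = 0.02867.
C_R = 0.248×0.734/(0.320−0.248) × (0.06375−0.02867) = 2.528×0.03508 = 0.08869 mol/L.
C_A = C_{A0}e^(−k₁τ) = 0.04679 mol/L, so C_S = C_{A0}−C_A−C_R = 0.5985 mol/L; C_R/C_S = 0.148.

0.148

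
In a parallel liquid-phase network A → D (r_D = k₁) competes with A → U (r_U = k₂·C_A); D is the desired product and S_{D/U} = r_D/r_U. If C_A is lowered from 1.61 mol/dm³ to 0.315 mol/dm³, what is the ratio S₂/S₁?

S_{D/U} = (k₁/k₂)·C_A⁻¹, so S₂/S₁ = (C_{A,2}/C_{A,1})⁻¹.
= 1.61/0.315 = 5.11.

5.11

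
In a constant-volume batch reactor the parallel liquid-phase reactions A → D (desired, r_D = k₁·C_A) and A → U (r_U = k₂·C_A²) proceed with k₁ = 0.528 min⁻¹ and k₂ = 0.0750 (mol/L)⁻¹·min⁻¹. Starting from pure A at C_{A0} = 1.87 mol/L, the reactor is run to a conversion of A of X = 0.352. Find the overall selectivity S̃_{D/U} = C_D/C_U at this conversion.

C_A = C_{A0}(1−X) = 1.212 mol/L.
Along a PFR/batch, dC_D/dC_A = −r_D/(r_D+r_U) = −k₁/(k₁+k₂·C_A).
Integrating from C_{A0} to C_A: C_D = (0.528/0.0750)·ln[(0.528+0.0750·1.87)/(0.528+0.0750·1.21)] = 7.040·ln(0.6683/0.6189) = 0.5403 mol/L.
C_U = (C_{A0}−C_A)−C_D = 0.1179 mol/L; S̃_{D/U} = 0.5403/0.1179 = 4.58.

4.58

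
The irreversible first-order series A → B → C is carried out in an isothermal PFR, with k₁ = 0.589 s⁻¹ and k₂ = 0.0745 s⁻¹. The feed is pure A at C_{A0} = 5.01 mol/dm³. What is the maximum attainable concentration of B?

For a first-order series the maximum intermediate yield is C_{B,max}/C_{A0} = (k₁/k₂)^[k₂/(k₂−k₁)].
= (0.589/0.0745)^(0.0745/(0.0745−0.589)) = (7.906)^(-0.1448) = 0.7413.
C_{B,max} = 0.7413×5.01 = 3.71 mol/dm³.

3.71 mol/dm³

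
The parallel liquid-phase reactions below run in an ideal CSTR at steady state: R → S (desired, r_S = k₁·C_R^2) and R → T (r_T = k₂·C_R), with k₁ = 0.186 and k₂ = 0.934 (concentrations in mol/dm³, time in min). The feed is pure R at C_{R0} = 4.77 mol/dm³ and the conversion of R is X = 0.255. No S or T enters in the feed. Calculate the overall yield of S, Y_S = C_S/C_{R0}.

Exit C_R = C_{R0}(1−X) = 4.77×0.745 = 3.554 mol/dm³.
In a CSTR the entire volume is at exit conditions, so r_S = 0.186×3.554^2 = 2.349 and r_T = 0.934×3.554 = 3.319.
Fraction of consumed R going to S: r_S/(r_S+r_T) = 0.4144.
C_S = 0.4144·C_{R0}·X = 0.4144×4.77×0.255 = 0.504 mol/dm³; Y_S = C_S/C_{R0} = 0.106.

0.106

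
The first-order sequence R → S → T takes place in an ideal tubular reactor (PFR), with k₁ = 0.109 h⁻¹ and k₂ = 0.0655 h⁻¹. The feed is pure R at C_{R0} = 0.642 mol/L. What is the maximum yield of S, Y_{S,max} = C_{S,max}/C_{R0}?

0.464

For a first-order series the maximum intermediate yield is C_{S,max}/C_{R0} = (k₁/k₂)^[k₂/(k₂−k₁)].
= (0.109/0.0655)^(0.0655/(0.0655−0.109)) = (1.664)^(-1.506) = 0.4645.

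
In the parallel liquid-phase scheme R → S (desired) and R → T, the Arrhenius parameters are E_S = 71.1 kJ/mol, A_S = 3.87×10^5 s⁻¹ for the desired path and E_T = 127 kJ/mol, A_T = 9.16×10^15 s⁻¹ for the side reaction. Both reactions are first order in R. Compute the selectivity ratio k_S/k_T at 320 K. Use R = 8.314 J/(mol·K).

0.0563

Since both paths have the same order in R, the concentration cancels and S_{S/T} = k_S/k_T = (A_S/A_T)·exp[(E_T−E_S)/(RT)].
(E_T−E_S)/(RT) = (127−71.1)×10³/(8.314×320) = 55900/2660 = 21.01.
k_S/k_T = (3.87×10^5/9.16×10^15)·exp(21.01) = 4.225×10^-11 × 1.334×10^9 = 0.0563.
Since E_S < E_T, lowering the temperature improves selectivity toward S.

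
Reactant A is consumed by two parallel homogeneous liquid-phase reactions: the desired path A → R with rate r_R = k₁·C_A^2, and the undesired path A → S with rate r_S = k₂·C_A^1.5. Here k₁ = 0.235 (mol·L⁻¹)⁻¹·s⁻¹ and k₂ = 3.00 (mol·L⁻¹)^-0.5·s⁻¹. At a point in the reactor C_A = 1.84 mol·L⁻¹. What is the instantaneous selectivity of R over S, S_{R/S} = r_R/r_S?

S_{R/S} = r_R/r_S = (k₁·C_A^2)/(k₂·C_A^1.5) = (k₁/k₂)·C_A^0.5.
= (0.235×1.840^2) / (3.00×1.840^1.5) = 0.7956/7.488 = 0.106.

0.106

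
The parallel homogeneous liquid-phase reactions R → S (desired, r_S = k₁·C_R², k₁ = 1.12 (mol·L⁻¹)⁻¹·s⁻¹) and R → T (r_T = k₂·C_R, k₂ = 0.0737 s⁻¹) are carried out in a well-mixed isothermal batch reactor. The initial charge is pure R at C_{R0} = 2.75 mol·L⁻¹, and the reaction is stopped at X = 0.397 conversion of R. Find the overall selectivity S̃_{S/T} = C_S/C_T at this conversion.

32.8

C_R = C_{R0}(1−X) = 1.658 mol·L⁻¹.
Along a PFR/batch, dC_T/dC_R = −r_T/(r_S+r_T) = −k₂/(k₂+k₁·C_R).
Integrating from C_{R0} to C_R: C_T = (0.0737/1.12)·ln[(0.0737+1.12·2.75)/(0.0737+1.12·1.66)] = 0.06580·ln(3.154/1.931) = 0.03228 mol·L⁻¹.
Then C_S = (C_{R0}−C_R) − C_T = 1.092 − 0.03228 = 1.059 mol·L⁻¹.
S̃_{S/T} = C_S/C_T = 1.059/0.03228 = 32.8.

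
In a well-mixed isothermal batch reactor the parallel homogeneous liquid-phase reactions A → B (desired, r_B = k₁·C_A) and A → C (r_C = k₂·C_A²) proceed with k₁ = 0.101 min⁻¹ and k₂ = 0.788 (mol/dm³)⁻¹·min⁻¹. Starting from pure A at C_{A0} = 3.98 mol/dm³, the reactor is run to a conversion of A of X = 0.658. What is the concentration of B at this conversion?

C_A = C_{A0}(1−X) = 1.361 mol/dm³.
Along a PFR/batch, dC_B/dC_A = −r_B/(r_B+r_C) = −k₁/(k₁+k₂·C_A).
Integrating from C_{A0} to C_A: C_B = (0.101/0.788)·ln[(0.101+0.788·3.98)/(0.101+0.788·1.36)] = 0.1282·ln(3.237/1.174) = 0.1301 mol/dm³.

0.130 mol/dm³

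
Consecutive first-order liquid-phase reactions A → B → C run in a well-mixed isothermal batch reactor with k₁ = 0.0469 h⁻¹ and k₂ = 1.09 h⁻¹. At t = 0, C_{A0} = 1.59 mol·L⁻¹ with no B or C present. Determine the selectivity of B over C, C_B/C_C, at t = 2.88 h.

0.419

The intermediate concentration in a first-order A→B→C sequence is C_B = k₁C_{A0}(e^(−k₁t) − e^(−k₂t))/(k₂−k₁).
e^(−k₁t) = e^(−0.0469×2.88) = e^(−0.1351) = 0.8737; e^(−k₂t) = e^(−3.139) = 0.04332.
C_B = 0.0469×1.59/(1.09−0.0469) × (0.8737−0.04332) = 0.07149×0.8303 = 0.05936 mol·L⁻¹.
C_A = C_{A0}e^(−k₁t) = 1.389 mol·L⁻¹, so C_C = C_{A0}−C_A−C_B = 0.1415 mol·L⁻¹; C_B/C_C = 0.419.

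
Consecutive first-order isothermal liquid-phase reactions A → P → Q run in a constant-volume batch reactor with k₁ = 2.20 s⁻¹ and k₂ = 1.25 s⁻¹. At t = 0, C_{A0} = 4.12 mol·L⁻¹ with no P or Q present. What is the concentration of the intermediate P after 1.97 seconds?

0.688 mol·L⁻¹

The intermediate concentration in a first-order A→B→C sequence is C_P = k₁C_{A0}(e^(−k₁t) − e^(−k₂t))/(k₂−k₁).
e^(−k₁t) = e^(−2.20×1.97) = e^(−4.334) = 0.01311; e^(−k₂t) = e^(−2.462) = 0.08522.
C_P = 2.20×4.12/(1.25−2.20) × (0.01311−0.08522) = (-9.541)×(-0.07211) = 0.6880 mol·L⁻¹.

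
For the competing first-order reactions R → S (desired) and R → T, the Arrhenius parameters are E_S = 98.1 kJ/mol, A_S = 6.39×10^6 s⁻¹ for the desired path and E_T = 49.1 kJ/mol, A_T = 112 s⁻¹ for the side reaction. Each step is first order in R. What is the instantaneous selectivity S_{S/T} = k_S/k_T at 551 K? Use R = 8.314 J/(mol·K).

1.29

Since both paths have the same order in R, the concentration cancels and S_{S/T} = k_S/k_T = (A_S/A_T)·exp[(E_T−E_S)/(RT)].
(E_T−E_S)/(RT) = (49.1−98.1)×10³/(8.314×551) = -49000/4581 = -10.70.
k_S/k_T = (6.39×10^6/112)·exp(-10.70) = 57054 × 2.263×10^-5 = 1.29.
Since E_S > E_T, raising the temperature improves selectivity toward S.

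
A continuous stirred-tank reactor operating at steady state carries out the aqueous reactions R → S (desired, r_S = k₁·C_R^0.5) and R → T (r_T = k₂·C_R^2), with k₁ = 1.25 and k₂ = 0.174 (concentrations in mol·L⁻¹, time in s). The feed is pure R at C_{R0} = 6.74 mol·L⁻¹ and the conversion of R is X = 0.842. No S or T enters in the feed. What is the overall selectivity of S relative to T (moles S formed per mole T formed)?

Exit C_R = C_{R0}(1−X) = 6.74×0.158 = 1.065 mol·L⁻¹.
Rates in a CSTR are evaluated at the outlet concentration: r_S = 1.25×1.065^0.5 = 1.290, r_T = 0.174×1.065^2 = 0.1973.
Overall selectivity = C_S/C_T = r_Sτ/(r_Tτ) = r_S/r_T = 6.54.

6.54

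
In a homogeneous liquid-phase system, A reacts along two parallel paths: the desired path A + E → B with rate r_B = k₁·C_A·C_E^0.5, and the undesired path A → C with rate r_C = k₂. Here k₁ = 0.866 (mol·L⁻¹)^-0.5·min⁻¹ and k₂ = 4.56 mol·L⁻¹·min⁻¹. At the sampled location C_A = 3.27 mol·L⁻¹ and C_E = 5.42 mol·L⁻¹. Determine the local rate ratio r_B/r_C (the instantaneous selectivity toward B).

1.45

S_{B/C} = r_B/r_C = (k₁·C_A·C_E^0.5)/(k₂) = (k₁/k₂)·C_A·C_E^0.5.
= (0.866×3.270×5.420^0.5) / (4.56) = 6.593/4.560 = 1.45.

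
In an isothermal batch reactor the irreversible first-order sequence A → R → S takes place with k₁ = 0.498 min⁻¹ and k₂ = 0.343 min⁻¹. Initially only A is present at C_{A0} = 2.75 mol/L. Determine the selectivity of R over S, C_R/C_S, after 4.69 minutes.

0.582

The intermediate concentration in a first-order A→B→C sequence is C_R = k₁C_{A0}(e^(−k₁t) − e^(−k₂t))/(k₂−k₁).
e^(−k₁t) = e^(−0.498×4.69) = e^(−2.336) = 0.09675; e^(−k₂t) = e^(−1.609) = 0.2002.
C_R = 0.498×2.75/(0.343−0.498) × (0.09675−0.2002) = (-8.835)×(-0.1034) = 0.9136 mol/L.
C_A = C_{A0}e^(−k₁t) = 0.2661 mol/L, so C_S = C_{A0}−C_A−C_R = 1.570 mol/L; C_R/C_S = 0.582.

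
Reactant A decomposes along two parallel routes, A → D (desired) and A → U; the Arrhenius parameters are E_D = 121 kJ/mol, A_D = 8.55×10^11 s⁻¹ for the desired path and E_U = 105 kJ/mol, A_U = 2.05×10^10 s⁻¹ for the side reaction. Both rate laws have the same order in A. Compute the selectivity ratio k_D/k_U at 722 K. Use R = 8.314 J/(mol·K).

2.90

Since both paths have the same order in A, the concentration cancels and S_{D/U} = k_D/k_U = (A_D/A_U)·exp[(E_U−E_D)/(RT)].
(E_U−E_D)/(RT) = (105−121)×10³/(8.314×722) = -16000/6003 = -2.665.
k_D/k_U = (8.55×10^11/2.05×10^10)·exp(-2.665) = 41.71 × 0.06957 = 2.90.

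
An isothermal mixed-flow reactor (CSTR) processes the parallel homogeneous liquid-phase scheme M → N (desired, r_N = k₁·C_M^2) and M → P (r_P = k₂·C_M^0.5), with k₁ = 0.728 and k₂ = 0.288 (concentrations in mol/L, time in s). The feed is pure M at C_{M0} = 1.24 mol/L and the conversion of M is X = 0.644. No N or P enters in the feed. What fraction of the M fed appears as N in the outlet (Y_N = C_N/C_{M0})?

Exit C_M = C_{M0}(1−X) = 1.24×0.356 = 0.4414 mol/L.
Rates in a CSTR are evaluated at the outlet concentration: r_N = 0.728×0.4414^2 = 0.1419, r_P = 0.288×0.4414^0.5 = 0.1913.
Fraction of consumed M going to N: r_N/(r_N+r_P) = 0.4257.
C_N = 0.4257·C_{M0}·X = 0.4257×1.24×0.644 = 0.340 mol/L; Y_N = C_N/C_{M0} = 0.274.

0.274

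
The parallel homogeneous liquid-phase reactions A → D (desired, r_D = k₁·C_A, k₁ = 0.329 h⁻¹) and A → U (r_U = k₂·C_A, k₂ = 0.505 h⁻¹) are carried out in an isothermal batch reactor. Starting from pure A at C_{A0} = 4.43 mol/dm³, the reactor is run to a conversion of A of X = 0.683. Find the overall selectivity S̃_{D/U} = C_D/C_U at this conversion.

C_A = C_{A0}(1−X) = 1.404 mol/dm³.
Both paths are first order in A, so the instantaneous fraction to D is constant: dC_D/d(−C_A) = k₁/(k₁+k₂) = 0.3945.
C_D = 0.3945·(C_{A0}−C_A) = 0.3945×3.026 = 1.19 mol/dm³.
C_U = (C_{A0}−C_A)−C_D = 1.832 mol/dm³; S̃_{D/U} = 1.194/1.832 = 0.651.

0.651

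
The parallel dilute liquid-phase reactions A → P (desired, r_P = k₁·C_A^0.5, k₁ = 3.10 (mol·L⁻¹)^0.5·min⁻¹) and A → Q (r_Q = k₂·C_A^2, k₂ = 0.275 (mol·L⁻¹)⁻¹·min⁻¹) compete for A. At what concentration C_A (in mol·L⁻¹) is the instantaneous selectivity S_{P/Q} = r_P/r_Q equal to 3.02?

2.41 mol·L⁻¹

S_{P/Q} = (k₁/k₂)·C_A^-1.5 ⇒ C_A = (S·k₂/k₁)^(1/(-1.5)).
= (3.02×0.275/3.10)^(-0.6667) = (0.2679)^(-0.6667) = 2.41 mol·L⁻¹.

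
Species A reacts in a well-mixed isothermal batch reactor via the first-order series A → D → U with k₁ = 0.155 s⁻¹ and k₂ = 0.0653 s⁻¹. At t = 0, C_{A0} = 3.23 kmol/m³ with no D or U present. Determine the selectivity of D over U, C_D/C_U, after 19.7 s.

Solving the coupled first-order balances gives C_D(t) = [k₁/(k₂−k₁)]·C_{A0}·(e^(−k₁t) − e^(−k₂t)).
e^(−k₁t) = e^(−0.155×19.7) = e^(−3.053) = 0.04719; e^(−k₂t) = e^(−1.286) = 0.2763.
C_D = 0.155×3.23/(0.0653−0.155) × (0.04719−0.2763) = (-5.581)×(-0.2291) = 1.279 kmol/m³.
C_A = C_{A0}e^(−k₁t) = 0.1524 kmol/m³, so C_U = C_{A0}−C_A−C_D = 1.799 kmol/m³; C_D/C_U = 0.711.

0.711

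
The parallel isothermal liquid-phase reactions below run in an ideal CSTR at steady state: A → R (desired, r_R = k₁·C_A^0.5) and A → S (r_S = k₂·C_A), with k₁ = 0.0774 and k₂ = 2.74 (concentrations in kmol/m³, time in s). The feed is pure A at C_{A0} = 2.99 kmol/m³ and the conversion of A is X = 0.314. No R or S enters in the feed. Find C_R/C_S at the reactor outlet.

0.0197

Exit C_A = C_{A0}(1−X) = 2.99×0.686 = 2.051 kmol/m³.
Rates in a CSTR are evaluated at the outlet concentration: r_R = 0.0774×2.051^0.5 = 0.1109, r_S = 2.74×2.051 = 5.620.
Overall selectivity = C_R/C_S = r_Rτ/(r_Sτ) = r_R/r_S = 0.0197.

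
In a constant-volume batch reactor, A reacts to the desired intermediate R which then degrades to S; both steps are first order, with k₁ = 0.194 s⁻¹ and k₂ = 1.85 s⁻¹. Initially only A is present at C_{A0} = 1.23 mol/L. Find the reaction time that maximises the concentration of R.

For first-order series the maximum of C_R occurs at t_opt = ln(k₂/k₁)/(k₂−k₁).
= ln(1.85/0.194)/(1.85−0.194) = ln(9.536)/1.656 = 2.255/1.656 = 1.36 s.

1.36 s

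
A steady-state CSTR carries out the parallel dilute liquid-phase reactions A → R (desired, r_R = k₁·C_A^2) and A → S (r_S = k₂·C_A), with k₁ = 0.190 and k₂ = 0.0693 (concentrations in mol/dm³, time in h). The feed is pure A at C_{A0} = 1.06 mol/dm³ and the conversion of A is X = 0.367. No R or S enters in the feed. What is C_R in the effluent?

Exit C_A = C_{A0}(1−X) = 1.06×0.633 = 0.6710 mol/dm³.
In a CSTR the entire volume is at exit conditions, so r_R = 0.190×0.6710^2 = 0.08554 and r_S = 0.0693×0.6710 = 0.04650.
Fraction of consumed A going to R: r_R/(r_R+r_S) = 0.6478.
C_R = 0.6478·C_{A0}·X = 0.6478×1.06×0.367 = 0.252 mol/dm³.

0.252 mol/dm³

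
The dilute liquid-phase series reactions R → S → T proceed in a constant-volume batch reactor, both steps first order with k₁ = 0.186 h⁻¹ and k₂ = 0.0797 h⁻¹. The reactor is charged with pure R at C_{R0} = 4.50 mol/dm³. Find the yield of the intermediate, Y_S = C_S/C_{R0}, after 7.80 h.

0.530

For first-order series with pure R initially, C_S(t) = k₁C_{R0}/(k₂−k₁)·(e^(−k₁t) − e^(−k₂t)).
e^(−k₁t) = e^(−0.186×7.80) = e^(−1.451) = 0.2344; e^(−k₂t) = e^(−0.6217) = 0.5371.
C_S = 0.186×4.50/(0.0797−0.186) × (0.2344−0.5371) = (-7.874)×(-0.3027) = 2.383 mol/dm³.
Y_S = C_S/C_{R0} = 2.383/4.50 = 0.530.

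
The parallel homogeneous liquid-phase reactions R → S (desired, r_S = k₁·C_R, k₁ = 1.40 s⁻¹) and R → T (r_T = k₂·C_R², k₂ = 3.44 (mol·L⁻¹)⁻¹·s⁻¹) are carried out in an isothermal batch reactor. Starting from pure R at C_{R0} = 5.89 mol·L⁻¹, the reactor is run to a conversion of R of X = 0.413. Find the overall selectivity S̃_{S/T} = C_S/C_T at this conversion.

C_R = C_{R0}(1−X) = 3.457 mol·L⁻¹.
Along a PFR/batch, dC_S/dC_R = −r_S/(r_S+r_T) = −k₁/(k₁+k₂·C_R).
Integrating from C_{R0} to C_R: C_S = (1.40/3.44)·ln[(1.40+3.44·5.89)/(1.40+3.44·3.46)] = 0.4070·ln(21.66/13.29) = 0.1987 mol·L⁻¹.
C_T = (C_{R0}−C_R)−C_S = 2.234 mol·L⁻¹; S̃_{S/T} = 0.1987/2.234 = 0.0890.

0.0890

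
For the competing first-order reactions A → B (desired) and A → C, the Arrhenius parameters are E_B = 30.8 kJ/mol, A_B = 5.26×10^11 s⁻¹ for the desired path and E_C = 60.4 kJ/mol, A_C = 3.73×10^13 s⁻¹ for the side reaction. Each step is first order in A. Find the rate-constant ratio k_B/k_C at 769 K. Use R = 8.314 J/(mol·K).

1.45

k_B/k_C = (A_B/A_C)·exp[−(E_B−E_C)/(RT)] = (A_B/A_C)·exp[(E_C−E_B)/(RT)].
(E_C−E_B)/(RT) = (60.4−30.8)×10³/(8.314×769) = 29600/6393 = 4.630.
k_B/k_C = (5.26×10^11/3.73×10^13)·exp(4.630) = 0.01410 × 102.5 = 1.45.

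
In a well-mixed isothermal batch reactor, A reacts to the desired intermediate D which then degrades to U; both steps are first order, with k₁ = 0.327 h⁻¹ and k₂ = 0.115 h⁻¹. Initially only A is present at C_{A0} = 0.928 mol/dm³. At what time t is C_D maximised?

The intermediate peaks when r₁ = r₂, i.e. k₁e^(−k₁t) = k₂e^(−k₂t), giving t_opt = ln(k₂/k₁)/(k₂−k₁).
= ln(0.115/0.327)/(0.115−0.327) = ln(0.3517)/-0.2120 = -1.045/-0.2120 = 4.93 h.

4.93 h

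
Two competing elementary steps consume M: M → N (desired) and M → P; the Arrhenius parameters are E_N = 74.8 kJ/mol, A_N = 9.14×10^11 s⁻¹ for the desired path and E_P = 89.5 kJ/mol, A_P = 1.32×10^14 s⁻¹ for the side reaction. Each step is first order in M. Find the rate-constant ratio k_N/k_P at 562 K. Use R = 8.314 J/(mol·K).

0.161

k_N/k_P = (A_N/A_P)·exp[−(E_N−E_P)/(RT)] = (A_N/A_P)·exp[(E_P−E_N)/(RT)].
(E_P−E_N)/(RT) = (89.5−74.8)×10³/(8.314×562) = 14700/4672 = 3.146.
k_N/k_P = (9.14×10^11/1.32×10^14)·exp(3.146) = 0.006924 × 23.24 = 0.161.
Since E_N < E_P, lowering the temperature improves selectivity toward N.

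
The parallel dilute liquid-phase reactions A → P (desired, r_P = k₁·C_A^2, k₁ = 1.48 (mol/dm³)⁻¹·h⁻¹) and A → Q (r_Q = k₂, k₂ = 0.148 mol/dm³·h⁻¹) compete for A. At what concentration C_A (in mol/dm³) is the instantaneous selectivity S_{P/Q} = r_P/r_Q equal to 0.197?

S_{P/Q} = (k₁/k₂)·C_A^2 ⇒ C_A = (S·k₂/k₁)^(0.5).
= (0.197×0.148/1.48)^(0.5) = (0.01970)^(0.5) = 0.140 mol/dm³.

0.140 mol/dm³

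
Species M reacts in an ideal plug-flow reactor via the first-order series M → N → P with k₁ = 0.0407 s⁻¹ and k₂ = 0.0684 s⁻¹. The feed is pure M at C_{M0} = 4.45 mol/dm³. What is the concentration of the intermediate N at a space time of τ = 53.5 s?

Solving the coupled first-order balances gives C_N(τ) = [k₁/(k₂−k₁)]·C_{M0}·(e^(−k₁τ) − e^(−k₂τ)).
e^(−k₁τ) = e^(−0.0407×53.5) = e^(−2.177) = 0.1133; e^(−k₂τ) = e^(−3.659) = 0.02575.
C_N = 0.0407×4.45/(0.0684−0.0407) × (0.1133−0.02575) = 6.538×0.08758 = 0.5727 mol/dm³.

0.573 mol/dm³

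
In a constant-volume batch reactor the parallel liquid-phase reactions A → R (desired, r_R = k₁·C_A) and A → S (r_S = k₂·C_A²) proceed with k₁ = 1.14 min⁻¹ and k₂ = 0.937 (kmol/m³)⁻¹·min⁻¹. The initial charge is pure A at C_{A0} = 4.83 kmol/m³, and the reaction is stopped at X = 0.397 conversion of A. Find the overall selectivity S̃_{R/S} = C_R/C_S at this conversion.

0.319

C_A = C_{A0}(1−X) = 2.912 kmol/m³.
Along a PFR/batch, dC_R/dC_A = −r_R/(r_R+r_S) = −k₁/(k₁+k₂·C_A).
Integrating from C_{A0} to C_A: C_R = (1.14/0.937)·ln[(1.14+0.937·4.83)/(1.14+0.937·2.91)] = 1.217·ln(5.666/3.869) = 0.4641 kmol/m³.
C_S = (C_{A0}−C_A)−C_R = 1.453 kmol/m³; S̃_{R/S} = 0.4641/1.453 = 0.319.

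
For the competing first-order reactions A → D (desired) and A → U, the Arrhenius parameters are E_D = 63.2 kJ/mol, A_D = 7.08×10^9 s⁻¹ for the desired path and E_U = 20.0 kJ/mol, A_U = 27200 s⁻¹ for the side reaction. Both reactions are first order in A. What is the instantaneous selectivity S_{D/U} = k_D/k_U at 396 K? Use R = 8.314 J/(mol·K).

0.521

Since both paths have the same order in A, the concentration cancels and S_{D/U} = k_D/k_U = (A_D/A_U)·exp[(E_U−E_D)/(RT)].
(E_U−E_D)/(RT) = (20.0−63.2)×10³/(8.314×396) = -43200/3292 = -13.12.
k_D/k_U = (7.08×10^9/27200)·exp(-13.12) = 2.603×10^5 × 2.002×10^-6 = 0.521.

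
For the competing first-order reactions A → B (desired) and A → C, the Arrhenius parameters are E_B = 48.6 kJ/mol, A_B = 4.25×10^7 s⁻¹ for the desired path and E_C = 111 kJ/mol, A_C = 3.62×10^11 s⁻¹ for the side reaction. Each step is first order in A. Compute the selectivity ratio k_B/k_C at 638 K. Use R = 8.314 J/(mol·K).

k_B/k_C = (A_B/A_C)·exp[−(E_B−E_C)/(RT)] = (A_B/A_C)·exp[(E_C−E_B)/(RT)].
(E_C−E_B)/(RT) = (111−48.6)×10³/(8.314×638) = 62400/5304 = 11.76.
k_B/k_C = (4.25×10^7/3.62×10^11)·exp(11.76) = 1.174×10^-4 × 1.285×10^5 = 15.1.
Since E_B < E_C, lowering the temperature improves selectivity toward B.

15.1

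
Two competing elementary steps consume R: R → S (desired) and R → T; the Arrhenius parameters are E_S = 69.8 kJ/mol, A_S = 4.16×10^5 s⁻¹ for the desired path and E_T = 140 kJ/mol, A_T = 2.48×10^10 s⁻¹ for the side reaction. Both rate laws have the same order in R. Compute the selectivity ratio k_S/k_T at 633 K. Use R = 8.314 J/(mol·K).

k_S/k_T = (A_S/A_T)·exp[−(E_S−E_T)/(RT)] = (A_S/A_T)·exp[(E_T−E_S)/(RT)].
(E_T−E_S)/(RT) = (140−69.8)×10³/(8.314×633) = 70200/5263 = 13.34.
k_S/k_T = (4.16×10^5/2.48×10^10)·exp(13.34) = 1.677×10^-5 × 6.209×10^5 = 10.4.
Since E_S < E_T, lowering the temperature improves selectivity toward S.

10.4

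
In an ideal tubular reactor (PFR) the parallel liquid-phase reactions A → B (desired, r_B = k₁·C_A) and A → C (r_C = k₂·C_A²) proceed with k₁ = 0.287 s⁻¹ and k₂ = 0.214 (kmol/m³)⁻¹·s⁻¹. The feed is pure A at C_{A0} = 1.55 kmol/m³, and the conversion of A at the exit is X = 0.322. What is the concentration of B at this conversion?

C_A = C_{A0}(1−X) = 1.051 kmol/m³.
Along a PFR/batch, dC_B/dC_A = −r_B/(r_B+r_C) = −k₁/(k₁+k₂·C_A).
Integrating from C_{A0} to C_A: C_B = (0.287/0.214)·ln[(0.287+0.214·1.55)/(0.287+0.214·1.05)] = 1.341·ln(0.6187/0.5119) = 0.2542 kmol/m³.

0.254 kmol/m³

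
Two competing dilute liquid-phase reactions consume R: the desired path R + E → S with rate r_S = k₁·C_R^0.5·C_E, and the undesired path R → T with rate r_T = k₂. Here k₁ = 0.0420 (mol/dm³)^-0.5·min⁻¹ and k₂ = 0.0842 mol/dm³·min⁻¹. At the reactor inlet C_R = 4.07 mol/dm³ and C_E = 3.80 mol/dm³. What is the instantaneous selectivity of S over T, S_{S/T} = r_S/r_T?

S_{S/T} = r_S/r_T = (k₁·C_R^0.5·C_E)/(k₂) = (k₁/k₂)·C_R^0.5·C_E.
= (0.0420×4.070^0.5×3.800) / (0.0842) = 0.3220/0.08420 = 3.82.

3.82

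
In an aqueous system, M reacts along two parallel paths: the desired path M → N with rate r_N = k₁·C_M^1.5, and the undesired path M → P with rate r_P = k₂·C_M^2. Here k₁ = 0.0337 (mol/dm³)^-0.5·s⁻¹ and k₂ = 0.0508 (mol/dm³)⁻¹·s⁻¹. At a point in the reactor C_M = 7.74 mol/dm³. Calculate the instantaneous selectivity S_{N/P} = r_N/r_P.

S_{N/P} = r_N/r_P = (k₁·C_M^1.5)/(k₂·C_M^2) = (k₁/k₂)·C_M^-0.5.
= (0.0337×7.740^1.5) / (0.0508×7.740^2) = 0.7257/3.043 = 0.238.
The undesired path is higher order in M, so low C_M (CSTR or dilute feed) favours N.

0.238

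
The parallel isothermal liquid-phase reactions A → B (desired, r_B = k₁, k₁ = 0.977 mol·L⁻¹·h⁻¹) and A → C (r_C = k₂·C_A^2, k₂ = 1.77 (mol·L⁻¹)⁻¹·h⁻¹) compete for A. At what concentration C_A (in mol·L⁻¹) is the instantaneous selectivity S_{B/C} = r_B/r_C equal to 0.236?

S_{B/C} = (k₁/k₂)·C_A^-2 ⇒ C_A = (S·k₂/k₁)^(-0.5).
= (0.236×1.77/0.977)^(-0.5) = (0.4276)^(-0.5) = 1.53 mol·L⁻¹.

1.53 mol·L⁻¹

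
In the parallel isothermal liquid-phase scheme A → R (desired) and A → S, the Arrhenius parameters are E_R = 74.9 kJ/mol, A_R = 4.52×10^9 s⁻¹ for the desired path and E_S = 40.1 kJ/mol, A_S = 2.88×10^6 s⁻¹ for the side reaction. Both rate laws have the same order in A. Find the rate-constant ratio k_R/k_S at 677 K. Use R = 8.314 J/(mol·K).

3.24

Since both paths have the same order in A, the concentration cancels and S_{R/S} = k_R/k_S = (A_R/A_S)·exp[(E_S−E_R)/(RT)].
(E_S−E_R)/(RT) = (40.1−74.9)×10³/(8.314×677) = -34800/5629 = -6.183.
k_R/k_S = (4.52×10^9/2.88×10^6)·exp(-6.183) = 1569 × 0.002065 = 3.24.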